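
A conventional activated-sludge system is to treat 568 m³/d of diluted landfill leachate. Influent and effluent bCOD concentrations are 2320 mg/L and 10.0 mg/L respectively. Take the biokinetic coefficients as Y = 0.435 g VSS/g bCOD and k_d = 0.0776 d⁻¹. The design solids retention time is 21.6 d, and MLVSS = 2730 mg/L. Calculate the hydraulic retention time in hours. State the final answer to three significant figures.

τ ≈ 71.3 h

From the SRT design equation V = Y Q (S₀−S) θ_c / [X (1 + k_d θ_c)] = 0.435 × 568 × (2320 − 10.0) × 21.6 / [2730 × (1 + 0.0776 × 21.6)] = 1.23×10^7 / 7306 = 1687 m³.
τ = V/Q = 1687/568 = 2.971 d, or 71.30 h.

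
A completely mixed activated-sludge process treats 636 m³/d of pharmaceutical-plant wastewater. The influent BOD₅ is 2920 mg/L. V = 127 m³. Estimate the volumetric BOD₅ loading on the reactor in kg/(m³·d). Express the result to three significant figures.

L_v ≈ 14.6 kg BOD₅/(m³·d)

L_v = Q S₀ / V = 636 × 2920 × 10⁻³ / 127.0 = 14.62 kg/(m³·d).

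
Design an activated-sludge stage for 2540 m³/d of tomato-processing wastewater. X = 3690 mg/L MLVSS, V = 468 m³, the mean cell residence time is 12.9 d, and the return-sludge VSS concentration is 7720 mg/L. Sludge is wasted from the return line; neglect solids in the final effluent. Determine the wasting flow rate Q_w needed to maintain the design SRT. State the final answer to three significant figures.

Q_w ≈ 17.3 m³/d

Wasting from the return line (neglecting effluent solids): Q_w = V·X / (θ_c·X_r) = 468.0 × 3690 / (12.9 × 7720) = 17.34 m³/d.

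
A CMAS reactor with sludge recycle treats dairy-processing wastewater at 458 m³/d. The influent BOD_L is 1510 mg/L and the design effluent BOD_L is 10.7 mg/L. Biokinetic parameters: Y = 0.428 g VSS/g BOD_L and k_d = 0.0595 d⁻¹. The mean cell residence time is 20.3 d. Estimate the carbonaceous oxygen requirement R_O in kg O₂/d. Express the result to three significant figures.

Correct the yield for decay: Y_obs = Y/(1 + k_d θ_c) = 0.428 / (1 + 0.0595 × 20.3) = 0.428 / 2.208 = 0.1939.
Q·(S₀ − S) = 458 × (1510 − 10.7) × 10⁻³ = 686.7 kg/d removed.
P_X = Y_obs·Q·(S₀ − S) = 0.1939 × 686.7 = 133.1 kg VSS/d.
R_O = Q·(S₀ − S) − 1.42·P_X = 686.7 − 1.42 × 133.1 = 497.7 kg O₂/d.

R_O ≈ 498 kg O₂/d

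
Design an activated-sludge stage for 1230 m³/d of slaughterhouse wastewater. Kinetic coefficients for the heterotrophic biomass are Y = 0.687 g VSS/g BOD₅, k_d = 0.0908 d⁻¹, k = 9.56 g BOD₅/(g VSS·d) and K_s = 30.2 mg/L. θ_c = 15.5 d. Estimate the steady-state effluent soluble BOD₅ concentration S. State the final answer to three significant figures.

S ≈ 0.731 mg/L

Effluent substrate depends only on kinetics and SRT: S = K_s(1 + k_d θ_c) / [θ_c(Yk − k_d) − 1] = 30.2 × (1 + 0.0908 × 15.5) / [15.5 × (0.687 × 9.56 − 0.0908) − 1] = 72.70 / 99.39 = 0.7315 mg/L.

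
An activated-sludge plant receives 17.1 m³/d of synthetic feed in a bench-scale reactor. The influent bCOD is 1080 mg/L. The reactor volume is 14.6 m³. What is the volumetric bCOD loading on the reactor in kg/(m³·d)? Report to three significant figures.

Volumetric loading L_v = Q·S₀ / V = 17.1 × 1080 g/m³ / 14.60 m³ = 1265 g/(m³·d) = 1.265 kg bCOD/(m³·d).

L_v ≈ 1.26 kg bCOD/(m³·d)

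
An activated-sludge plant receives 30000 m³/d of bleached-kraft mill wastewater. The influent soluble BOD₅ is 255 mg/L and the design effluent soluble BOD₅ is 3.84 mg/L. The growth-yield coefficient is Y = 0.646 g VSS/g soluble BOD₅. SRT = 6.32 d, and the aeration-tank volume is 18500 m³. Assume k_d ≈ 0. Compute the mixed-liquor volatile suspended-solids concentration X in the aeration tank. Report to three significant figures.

From V·X = Y·Q·(S₀ − S)·θ_c (decay neglected): X = 0.646 × 30000 × (255 − 3.84) × 6.32 / 18500 = 1663 mg/L.

X ≈ 1660 mg/L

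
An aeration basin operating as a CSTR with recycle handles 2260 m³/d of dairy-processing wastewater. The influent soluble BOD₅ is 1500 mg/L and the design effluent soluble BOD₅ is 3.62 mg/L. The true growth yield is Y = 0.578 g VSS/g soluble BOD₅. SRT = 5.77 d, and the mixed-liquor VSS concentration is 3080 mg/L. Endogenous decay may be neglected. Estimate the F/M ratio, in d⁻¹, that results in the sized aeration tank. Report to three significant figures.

Biomass mass balance (decay neglected): V·X = Y·Q·(S₀ − S)·θ_c, so V = 0.578 × 2260 × (1500 − 3.62) × 5.77 / 3080 = 3662 m³.
F/M = Q·S₀ / (V·X) = 2260 × 1500 / (3662 × 3080) = 0.3006 g soluble BOD₅·(g VSS·d)⁻¹.

F/M ≈ 0.301 d⁻¹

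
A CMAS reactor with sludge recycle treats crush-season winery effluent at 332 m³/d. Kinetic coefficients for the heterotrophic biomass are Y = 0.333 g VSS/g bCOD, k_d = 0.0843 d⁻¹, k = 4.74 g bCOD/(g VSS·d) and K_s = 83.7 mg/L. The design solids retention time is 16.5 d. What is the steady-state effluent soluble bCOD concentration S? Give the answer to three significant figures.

S ≈ 8.46 mg/L

For a completely mixed reactor with recycle the Lawrence–McCarty relation gives S = K_s·(1 + k_d·θ_c) / [θ_c·(Y·k − k_d) − 1] = 83.7 × (1 + 0.0843 × 16.5) / [16.5 × (0.333 × 4.74 − 0.0843) − 1] = 200.1 / 23.65 = 8.461 mg/L.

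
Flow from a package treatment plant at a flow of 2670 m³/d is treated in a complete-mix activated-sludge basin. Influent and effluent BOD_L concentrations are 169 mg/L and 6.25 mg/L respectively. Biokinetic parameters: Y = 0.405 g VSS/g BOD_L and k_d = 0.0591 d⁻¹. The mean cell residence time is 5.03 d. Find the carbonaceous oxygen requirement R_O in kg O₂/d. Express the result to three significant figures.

Observed yield with endogenous decay: Y_obs = Y / (1 + k_d·θ_c) = 0.405 / (1 + 0.0591 × 5.03) = 0.405 / 1.297 = 0.3122 g VSS/g BOD_L.
Substrate removed = Q·(S₀ − S) = 2670 m³/d × (169 − 6.25) g/m³ = 4.35×10^5 g/d = 434.5 kg/d.
Net sludge production P_X = 0.3122 × 434.5 = 135.7 kg VSS/d.
R_O = Q·ΔS − 1.42 P_X = 434.5 − 192.6 = 241.9 kg O₂/d.

R_O ≈ 242 kg O₂/d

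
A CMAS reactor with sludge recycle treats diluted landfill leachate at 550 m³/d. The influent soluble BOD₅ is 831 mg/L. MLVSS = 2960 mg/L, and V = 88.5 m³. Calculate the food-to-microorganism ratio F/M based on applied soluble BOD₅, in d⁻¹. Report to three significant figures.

F/M ≈ 1.74 d⁻¹

F/M = applied load / biomass = Q·S₀/(V·X) = 550 × 831 / (88.50 × 2960) = 1.745 d⁻¹.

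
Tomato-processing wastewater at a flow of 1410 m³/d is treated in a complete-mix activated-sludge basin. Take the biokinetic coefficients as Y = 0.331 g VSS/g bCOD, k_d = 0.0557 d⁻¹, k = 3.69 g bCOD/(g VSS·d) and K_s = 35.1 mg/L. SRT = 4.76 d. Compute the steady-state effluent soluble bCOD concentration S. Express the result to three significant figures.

Effluent substrate depends only on kinetics and SRT: S = K_s(1 + k_d θ_c) / [θ_c(Yk − k_d) − 1] = 35.1 × (1 + 0.0557 × 4.76) / [4.76 × (0.331 × 3.69 − 0.0557) − 1] = 44.41 / 4.549 = 9.762 mg/L.

S ≈ 9.76 mg/L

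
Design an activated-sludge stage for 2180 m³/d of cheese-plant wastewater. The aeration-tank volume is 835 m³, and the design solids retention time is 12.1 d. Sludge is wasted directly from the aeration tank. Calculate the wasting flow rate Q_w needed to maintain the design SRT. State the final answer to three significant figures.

For wasting at MLVSS concentration, Q_w = V/θ_c = 835.0/12.1 = 69.01 m³/d.

Q_w ≈ 69.0 m³/d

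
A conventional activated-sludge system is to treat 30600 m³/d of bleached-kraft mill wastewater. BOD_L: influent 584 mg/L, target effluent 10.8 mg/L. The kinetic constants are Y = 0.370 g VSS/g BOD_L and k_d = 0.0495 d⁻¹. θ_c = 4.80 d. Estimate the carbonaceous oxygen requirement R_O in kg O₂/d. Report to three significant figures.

R_O ≈ 10100 kg O₂/d

Y_obs = Y / (1 + k_d θ_c) = 0.370 / (1 + 0.0495 × 4.80) = 0.370 / 1.238 = 0.2990.
Substrate removed = Q·(S₀ − S) = 30600 m³/d × (584 − 10.8) g/m³ = 1.75×10^7 g/d = 17540 kg/d.
Biomass synthesised: P_X = Y_obs × 17540 = 5244 kg VSS/d.
R_O = Q·(S₀ − S) − 1.42·P_X = 17540 − 1.42 × 5244 = 10094 kg O₂/d.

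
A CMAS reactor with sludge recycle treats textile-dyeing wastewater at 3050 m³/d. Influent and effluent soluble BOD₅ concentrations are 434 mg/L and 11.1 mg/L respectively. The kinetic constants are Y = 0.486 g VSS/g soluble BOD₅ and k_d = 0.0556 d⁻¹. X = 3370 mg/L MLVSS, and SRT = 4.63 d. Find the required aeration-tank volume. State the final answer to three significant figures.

Steady-state biomass mass balance: V·X·(1 + k_d·θ_c) = Y·Q·(S₀ − S)·θ_c, so V = 0.486 × 3050 × (434 − 11.1) × 4.63 / [3370 × (1 + 0.0556 × 4.63)] = 2.9×10^6 / 4238 = 684.9 m³.

V ≈ 685 m³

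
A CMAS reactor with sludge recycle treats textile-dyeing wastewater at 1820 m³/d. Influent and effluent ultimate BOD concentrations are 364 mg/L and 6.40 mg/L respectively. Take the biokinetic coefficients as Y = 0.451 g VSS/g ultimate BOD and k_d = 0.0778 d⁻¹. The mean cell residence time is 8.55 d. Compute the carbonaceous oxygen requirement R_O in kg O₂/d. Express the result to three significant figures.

R_O ≈ 401 kg O₂/d

Correct the yield for decay: Y_obs = Y/(1 + k_d θ_c) = 0.451 / (1 + 0.0778 × 8.55) = 0.451 / 1.665 = 0.2708.
Mass of ultimate BOD removed per day: Q(S₀ − S) = 1820 × 357.6 g/m³ = 650.8 kg/d.
Net sludge production P_X = 0.2708 × 650.8 = 176.3 kg VSS/d.
R_O = Q·ΔS − 1.42 P_X = 650.8 − 250.3 = 400.5 kg O₂/d.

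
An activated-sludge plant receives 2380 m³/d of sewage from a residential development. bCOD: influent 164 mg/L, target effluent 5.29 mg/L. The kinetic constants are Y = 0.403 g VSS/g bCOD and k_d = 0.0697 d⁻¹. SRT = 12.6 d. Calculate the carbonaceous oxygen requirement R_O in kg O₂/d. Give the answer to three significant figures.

R_O ≈ 263 kg O₂/d

Observed yield with endogenous decay: Y_obs = Y / (1 + k_d·θ_c) = 0.403 / (1 + 0.0697 × 12.6) = 0.403 / 1.878 = 0.2146 g VSS/g bCOD.
ΔS = 164 − 5.29 = 158.7 mg/L, so the substrate removal rate is 2380 × 158.7/1000 = 377.7 kg bCOD/d.
P_X = Y_obs·Q·(S₀ − S) = 0.2146 × 377.7 = 81.05 kg VSS/d.
R_O = Q·(S₀ − S) − 1.42·P_X = 377.7 − 1.42 × 81.05 = 262.6 kg O₂/d.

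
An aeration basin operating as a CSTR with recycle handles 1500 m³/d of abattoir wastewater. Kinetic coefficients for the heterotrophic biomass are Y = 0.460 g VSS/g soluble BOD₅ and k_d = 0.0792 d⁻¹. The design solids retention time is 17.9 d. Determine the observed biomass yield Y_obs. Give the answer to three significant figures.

Y_obs ≈ 0.190 g VSS/g soluble BOD₅

Correct the yield for decay: Y_obs = Y/(1 + k_d θ_c) = 0.460 / (1 + 0.0792 × 17.9) = 0.460 / 2.418 = 0.1903.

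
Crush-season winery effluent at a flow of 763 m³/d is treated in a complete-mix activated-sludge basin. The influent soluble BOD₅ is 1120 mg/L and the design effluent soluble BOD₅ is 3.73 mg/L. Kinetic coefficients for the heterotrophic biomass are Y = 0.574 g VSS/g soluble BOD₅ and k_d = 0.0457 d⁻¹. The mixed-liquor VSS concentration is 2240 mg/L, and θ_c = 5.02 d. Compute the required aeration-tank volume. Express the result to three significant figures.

V ≈ 891 m³

From the SRT design equation V = Y Q (S₀−S) θ_c / [X (1 + k_d θ_c)] = 0.574 × 763 × (1120 − 3.73) × 5.02 / [2240 × (1 + 0.0457 × 5.02)] = 2.45×10^6 / 2754 = 891.2 m³.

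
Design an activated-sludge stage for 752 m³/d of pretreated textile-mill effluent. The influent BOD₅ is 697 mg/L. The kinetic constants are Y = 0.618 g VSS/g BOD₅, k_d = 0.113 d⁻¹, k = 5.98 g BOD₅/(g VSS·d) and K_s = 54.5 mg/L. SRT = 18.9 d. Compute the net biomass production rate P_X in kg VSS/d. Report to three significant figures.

From the Monod/SRT balance for a CMAS, S = K_s·(1+k_d θ_c)/[θ_c·(Y k − k_d) − 1] = 54.5 × (1 + 0.113 × 18.9) / [18.9 × (0.618 × 5.98 − 0.113) − 1] = 170.9 / 66.71 = 2.562 mg/L.
Correct the yield for decay: Y_obs = Y/(1 + k_d θ_c) = 0.618 / (1 + 0.113 × 18.9) = 0.618 / 3.136 = 0.1971.
ΔS = 697 − 2.56 = 694.4 mg/L, so the substrate removal rate is 752 × 694.4/1000 = 522.2 kg BOD₅/d.
So the net sludge growth is P_X = 0.1971 × 522.2 = 102.9 kg VSS/d.

P_X ≈ 103 kg VSS/d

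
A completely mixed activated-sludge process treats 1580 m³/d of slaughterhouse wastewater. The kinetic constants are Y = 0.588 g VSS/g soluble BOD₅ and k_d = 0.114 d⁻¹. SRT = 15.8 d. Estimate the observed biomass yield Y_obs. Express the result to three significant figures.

Observed yield with endogenous decay: Y_obs = Y / (1 + k_d·θ_c) = 0.588 / (1 + 0.114 × 15.8) = 0.588 / 2.801 = 0.2099 g VSS/g soluble BOD₅.

Y_obs ≈ 0.210 g VSS/g soluble BOD₅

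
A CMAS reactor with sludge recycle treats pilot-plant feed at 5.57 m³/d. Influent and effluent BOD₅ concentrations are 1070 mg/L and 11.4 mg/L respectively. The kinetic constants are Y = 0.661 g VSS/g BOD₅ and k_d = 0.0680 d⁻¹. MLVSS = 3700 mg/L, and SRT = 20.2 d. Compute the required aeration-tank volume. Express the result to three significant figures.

Steady-state biomass mass balance: V·X·(1 + k_d·θ_c) = Y·Q·(S₀ − S)·θ_c, so V = 0.661 × 5.57 × (1070 − 11.4) × 20.2 / [3700 × (1 + 0.0680 × 20.2)] = 7.87×10^4 / 8782 = 8.965 m³.

V ≈ 8.96 m³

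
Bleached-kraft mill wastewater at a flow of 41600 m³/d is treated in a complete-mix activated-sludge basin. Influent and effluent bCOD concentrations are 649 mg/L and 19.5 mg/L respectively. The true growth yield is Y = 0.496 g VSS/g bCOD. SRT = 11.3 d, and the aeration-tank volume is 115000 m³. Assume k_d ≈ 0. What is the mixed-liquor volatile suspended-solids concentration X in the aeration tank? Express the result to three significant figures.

X ≈ 1280 mg/L

From V·X = Y·Q·(S₀ − S)·θ_c (decay neglected): X = 0.496 × 41600 × (649 − 19.5) × 11.3 / 115000 = 1276 mg/L.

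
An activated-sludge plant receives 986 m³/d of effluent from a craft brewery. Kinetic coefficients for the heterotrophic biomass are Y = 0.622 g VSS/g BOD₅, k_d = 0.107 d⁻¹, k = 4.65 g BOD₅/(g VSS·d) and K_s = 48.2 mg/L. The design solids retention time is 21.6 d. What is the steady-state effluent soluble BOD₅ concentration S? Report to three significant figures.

Effluent substrate depends only on kinetics and SRT: S = K_s(1 + k_d θ_c) / [θ_c(Yk − k_d) − 1] = 48.2 × (1 + 0.107 × 21.6) / [21.6 × (0.622 × 4.65 − 0.107) − 1] = 159.6 / 59.16 = 2.698 mg/L.

S ≈ 2.70 mg/L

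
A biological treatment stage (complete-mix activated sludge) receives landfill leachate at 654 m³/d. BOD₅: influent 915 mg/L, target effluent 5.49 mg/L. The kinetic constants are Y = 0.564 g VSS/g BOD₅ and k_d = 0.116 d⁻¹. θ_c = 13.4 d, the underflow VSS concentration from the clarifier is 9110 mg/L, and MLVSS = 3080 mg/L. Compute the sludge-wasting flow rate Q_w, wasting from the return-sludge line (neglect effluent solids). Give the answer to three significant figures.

Q_w ≈ 14.4 m³/d

Rearranging the biomass balance for a CMAS with decay, V = Y·Q·ΔS·θ_c / [X·(1+k_d θ_c)] = 0.564 × 654 × (915 − 5.49) × 13.4 / [3080 × (1 + 0.116 × 13.4)] = 4.5×10^6 / 7868 = 571.4 m³.
θ_c = V·X/(Q_w·X_r) when wasting from the recycle, so Q_w = V·X/(θ_c·X_r) = 571.4 × 3080 / (13.4 × 9110) = 14.42 m³/d.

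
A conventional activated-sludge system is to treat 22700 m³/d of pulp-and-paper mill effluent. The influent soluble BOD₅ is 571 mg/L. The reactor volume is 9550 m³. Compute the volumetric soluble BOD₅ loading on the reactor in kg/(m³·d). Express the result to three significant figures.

L_v ≈ 1.36 kg soluble BOD₅/(m³·d)

Applied soluble BOD₅ load per unit volume = Q·S₀/V = (22700 × 571/1000)/9550 = 1.357 kg soluble BOD₅·m⁻³·d⁻¹.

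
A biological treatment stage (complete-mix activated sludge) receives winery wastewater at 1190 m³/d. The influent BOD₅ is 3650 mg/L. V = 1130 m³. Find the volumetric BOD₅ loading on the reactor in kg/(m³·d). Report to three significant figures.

L_v ≈ 3.84 kg BOD₅/(m³·d)

Applied BOD₅ load per unit volume = Q·S₀/V = (1190 × 3650/1000)/1130 = 3.844 kg BOD₅·m⁻³·d⁻¹.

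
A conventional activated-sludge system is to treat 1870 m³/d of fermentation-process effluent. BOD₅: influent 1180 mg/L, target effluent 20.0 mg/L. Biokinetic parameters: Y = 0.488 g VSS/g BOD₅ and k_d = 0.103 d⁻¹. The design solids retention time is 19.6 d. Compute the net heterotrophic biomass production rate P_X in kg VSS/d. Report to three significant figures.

P_X ≈ 351 kg VSS/d

Correct the yield for decay: Y_obs = Y/(1 + k_d θ_c) = 0.488 / (1 + 0.103 × 19.6) = 0.488 / 3.019 = 0.1617.
Substrate removed = Q·(S₀ − S) = 1870 m³/d × (1180 − 20.0) g/m³ = 2.17×10^6 g/d = 2169 kg/d.
Biomass produced: P_X = Y_obs·Q·ΔS = 0.1617 × 2169 ≈ 350.7 kg VSS/d.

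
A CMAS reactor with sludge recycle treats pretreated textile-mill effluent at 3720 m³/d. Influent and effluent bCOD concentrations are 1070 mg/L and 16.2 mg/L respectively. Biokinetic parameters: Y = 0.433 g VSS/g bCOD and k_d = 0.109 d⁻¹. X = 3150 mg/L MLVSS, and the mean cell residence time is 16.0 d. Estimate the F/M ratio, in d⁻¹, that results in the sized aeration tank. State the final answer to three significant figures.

Steady-state biomass mass balance: V·X·(1 + k_d·θ_c) = Y·Q·(S₀ − S)·θ_c, so V = 0.433 × 3720 × (1070 − 16.2) × 16.0 / [3150 × (1 + 0.109 × 16.0)] = 2.72×10^7 / 8644 = 3142 m³.
Food-to-microorganism ratio F/M = Q S₀ / (V X) = 3720 × 1070 / (3142 × 3150) = 0.4022 d⁻¹.

F/M ≈ 0.402 d⁻¹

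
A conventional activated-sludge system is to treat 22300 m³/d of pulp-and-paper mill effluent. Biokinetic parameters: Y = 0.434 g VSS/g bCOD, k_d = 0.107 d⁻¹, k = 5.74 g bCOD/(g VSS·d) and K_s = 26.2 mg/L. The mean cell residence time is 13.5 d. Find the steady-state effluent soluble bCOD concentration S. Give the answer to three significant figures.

S ≈ 2.05 mg/L

Effluent substrate depends only on kinetics and SRT: S = K_s(1 + k_d θ_c) / [θ_c(Yk − k_d) − 1] = 26.2 × (1 + 0.107 × 13.5) / [13.5 × (0.434 × 5.74 − 0.107) − 1] = 64.05 / 31.19 = 2.054 mg/L.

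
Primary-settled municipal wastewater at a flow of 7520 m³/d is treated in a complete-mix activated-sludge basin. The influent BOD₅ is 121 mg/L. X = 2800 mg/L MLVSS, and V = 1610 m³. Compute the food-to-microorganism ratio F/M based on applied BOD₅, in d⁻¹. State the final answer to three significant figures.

F/M = applied load / biomass = Q·S₀/(V·X) = 7520 × 121 / (1610 × 2800) = 0.2018 d⁻¹.

F/M ≈ 0.202 d⁻¹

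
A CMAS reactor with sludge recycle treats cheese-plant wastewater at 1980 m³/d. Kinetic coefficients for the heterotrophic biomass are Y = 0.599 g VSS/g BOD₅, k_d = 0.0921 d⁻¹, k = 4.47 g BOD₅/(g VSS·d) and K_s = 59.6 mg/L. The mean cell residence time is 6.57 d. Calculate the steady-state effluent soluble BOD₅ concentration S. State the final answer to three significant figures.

S ≈ 5.98 mg/L

Effluent substrate depends only on kinetics and SRT: S = K_s(1 + k_d θ_c) / [θ_c(Yk − k_d) − 1] = 59.6 × (1 + 0.0921 × 6.57) / [6.57 × (0.599 × 4.47 − 0.0921) − 1] = 95.66 / 15.99 = 5.984 mg/L.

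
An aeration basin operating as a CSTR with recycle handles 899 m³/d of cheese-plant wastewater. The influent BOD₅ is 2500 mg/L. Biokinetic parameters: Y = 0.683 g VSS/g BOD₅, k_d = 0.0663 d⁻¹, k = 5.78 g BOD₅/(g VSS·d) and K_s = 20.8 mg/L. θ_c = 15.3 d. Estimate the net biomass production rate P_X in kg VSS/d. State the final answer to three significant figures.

P_X ≈ 762 kg VSS/d

Effluent substrate depends only on kinetics and SRT: S = K_s(1 + k_d θ_c) / [θ_c(Yk − k_d) − 1] = 20.8 × (1 + 0.0663 × 15.3) / [15.3 × (0.683 × 5.78 − 0.0663) − 1] = 41.90 / 58.39 = 0.7176 mg/L.
Correct the yield for decay: Y_obs = Y/(1 + k_d θ_c) = 0.683 / (1 + 0.0663 × 15.3) = 0.683 / 2.014 = 0.3391.
Substrate removed = Q·(S₀ − S) = 899 m³/d × (2500 − 0.718) g/m³ = 2.25×10^6 g/d = 2247 kg/d.
Net biomass production P_X = Y_obs × Q·(S₀ − S) = 0.3391 × 2247 = 761.8 kg VSS/d.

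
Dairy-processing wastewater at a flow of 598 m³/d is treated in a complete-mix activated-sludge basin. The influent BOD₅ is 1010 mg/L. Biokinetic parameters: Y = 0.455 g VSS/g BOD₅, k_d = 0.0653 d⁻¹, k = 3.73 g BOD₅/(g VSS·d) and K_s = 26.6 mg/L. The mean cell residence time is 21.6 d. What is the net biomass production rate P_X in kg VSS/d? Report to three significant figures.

From the Monod/SRT balance for a CMAS, S = K_s·(1+k_d θ_c)/[θ_c·(Y k − k_d) − 1] = 26.6 × (1 + 0.0653 × 21.6) / [21.6 × (0.455 × 3.73 − 0.0653) − 1] = 64.12 / 34.25 = 1.872 mg/L.
The observed yield is Y_obs = Y/(1 + k_d·θ_c) = 0.455 / (1 + 0.0653 × 21.6) = 0.455 / 2.410 = 0.1888 g VSS per g BOD₅ removed.
Substrate removed = Q·(S₀ − S) = 598 m³/d × (1010 − 1.87) g/m³ = 6.03×10^5 g/d = 602.9 kg/d.
Biomass produced: P_X = Y_obs·Q·ΔS = 0.1888 × 602.9 ≈ 113.8 kg VSS/d.

P_X ≈ 114 kg VSS/d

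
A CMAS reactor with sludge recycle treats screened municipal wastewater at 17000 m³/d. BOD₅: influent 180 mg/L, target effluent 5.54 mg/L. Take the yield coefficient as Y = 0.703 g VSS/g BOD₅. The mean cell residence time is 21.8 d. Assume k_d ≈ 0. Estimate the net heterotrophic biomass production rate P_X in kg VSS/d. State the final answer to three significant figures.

With endogenous decay neglected, the observed yield equals the true yield: Y_obs = Y = 0.703 g VSS/g BOD₅.
ΔS = 180 − 5.54 = 174.5 mg/L, so the substrate removal rate is 17000 × 174.5/1000 = 2966 kg BOD₅/d.
Net biomass production P_X = Y_obs × Q·(S₀ − S) = 0.7030 × 2966 = 2085 kg VSS/d.

P_X ≈ 2080 kg VSS/d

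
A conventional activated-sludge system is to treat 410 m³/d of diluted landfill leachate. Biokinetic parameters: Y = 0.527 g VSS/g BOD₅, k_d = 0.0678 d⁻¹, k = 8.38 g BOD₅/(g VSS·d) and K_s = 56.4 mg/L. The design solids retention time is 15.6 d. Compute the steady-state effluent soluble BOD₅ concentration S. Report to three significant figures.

S ≈ 1.74 mg/L

For a completely mixed reactor with recycle the Lawrence–McCarty relation gives S = K_s·(1 + k_d·θ_c) / [θ_c·(Y·k − k_d) − 1] = 56.4 × (1 + 0.0678 × 15.6) / [15.6 × (0.527 × 8.38 − 0.0678) − 1] = 116.1 / 66.84 = 1.736 mg/L.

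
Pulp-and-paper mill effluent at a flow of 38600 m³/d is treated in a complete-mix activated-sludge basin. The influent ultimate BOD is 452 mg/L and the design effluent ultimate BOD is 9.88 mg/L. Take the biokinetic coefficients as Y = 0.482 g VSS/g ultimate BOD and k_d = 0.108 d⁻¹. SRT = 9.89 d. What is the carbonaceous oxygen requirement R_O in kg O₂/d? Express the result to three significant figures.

Observed yield with endogenous decay: Y_obs = Y / (1 + k_d·θ_c) = 0.482 / (1 + 0.108 × 9.89) = 0.482 / 2.068 = 0.2331 g VSS/g ultimate BOD.
Q·(S₀ − S) = 38600 × (452 − 9.88) × 10⁻³ = 17066 kg/d removed.
P_X = Y_obs·Q·(S₀ − S) = 0.2331 × 17066 = 3977 kg VSS/d.
Carbonaceous O₂ demand = substrate oxidised − cell-mass equivalent = 17066 − 1.42 × 3977 = 11418 kg O₂/d.

R_O ≈ 11400 kg O₂/d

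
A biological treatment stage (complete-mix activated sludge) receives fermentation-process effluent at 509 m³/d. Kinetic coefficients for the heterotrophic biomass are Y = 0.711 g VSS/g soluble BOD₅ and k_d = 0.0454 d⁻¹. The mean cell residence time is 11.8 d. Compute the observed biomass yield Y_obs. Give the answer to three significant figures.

Y_obs ≈ 0.463 g VSS/g soluble BOD₅

Correct the yield for decay: Y_obs = Y/(1 + k_d θ_c) = 0.711 / (1 + 0.0454 × 11.8) = 0.711 / 1.536 = 0.4630.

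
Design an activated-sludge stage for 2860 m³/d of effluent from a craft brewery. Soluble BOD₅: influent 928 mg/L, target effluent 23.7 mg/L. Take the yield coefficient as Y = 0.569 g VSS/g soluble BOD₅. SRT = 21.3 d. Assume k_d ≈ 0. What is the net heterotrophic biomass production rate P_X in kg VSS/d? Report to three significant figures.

No decay correction is needed, so Y_obs = Y = 0.569.
Mass of soluble BOD₅ removed per day: Q(S₀ − S) = 2860 × 904.3 g/m³ = 2586 kg/d.
So the net sludge growth is P_X = 0.5690 × 2586 = 1472 kg VSS/d.

P_X ≈ 1470 kg VSS/d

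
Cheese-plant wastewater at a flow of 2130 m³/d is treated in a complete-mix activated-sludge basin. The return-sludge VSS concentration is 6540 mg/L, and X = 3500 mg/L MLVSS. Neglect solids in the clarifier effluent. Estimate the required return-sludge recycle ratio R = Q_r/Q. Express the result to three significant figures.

R ≈ 1.15

R = Q_r/Q = X/(X_r − X) = 3500 / (6540 − 3500) = 1.151.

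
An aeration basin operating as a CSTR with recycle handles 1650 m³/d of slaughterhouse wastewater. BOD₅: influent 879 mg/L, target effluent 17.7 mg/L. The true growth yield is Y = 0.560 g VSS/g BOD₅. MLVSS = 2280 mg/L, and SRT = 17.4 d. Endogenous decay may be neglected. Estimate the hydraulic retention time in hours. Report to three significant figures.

τ ≈ 88.3 h

With k_d = 0 the design equation reduces to V = Y Q (S₀−S) θ_c / X = 0.560 × 1650 × (879 − 17.7) × 17.4 / 2280 = 6074 m³.
Hydraulic retention time τ = V/Q = 6074 / 1650 = 3.681 d = 88.34 h.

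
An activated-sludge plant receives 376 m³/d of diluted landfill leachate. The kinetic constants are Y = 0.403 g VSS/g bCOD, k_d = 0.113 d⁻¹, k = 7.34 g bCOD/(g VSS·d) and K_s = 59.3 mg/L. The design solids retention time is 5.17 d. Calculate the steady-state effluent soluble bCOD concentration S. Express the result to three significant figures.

Effluent substrate depends only on kinetics and SRT: S = K_s(1 + k_d θ_c) / [θ_c(Yk − k_d) − 1] = 59.3 × (1 + 0.113 × 5.17) / [5.17 × (0.403 × 7.34 − 0.113) − 1] = 93.94 / 13.71 = 6.853 mg/L.

S ≈ 6.85 mg/L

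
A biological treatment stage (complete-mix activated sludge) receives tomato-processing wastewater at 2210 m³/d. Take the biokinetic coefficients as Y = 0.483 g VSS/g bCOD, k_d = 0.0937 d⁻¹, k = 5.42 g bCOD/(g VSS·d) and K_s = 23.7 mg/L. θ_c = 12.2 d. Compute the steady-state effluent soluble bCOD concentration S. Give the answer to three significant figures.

S ≈ 1.70 mg/L

For a completely mixed reactor with recycle the Lawrence–McCarty relation gives S = K_s·(1 + k_d·θ_c) / [θ_c·(Y·k − k_d) − 1] = 23.7 × (1 + 0.0937 × 12.2) / [12.2 × (0.483 × 5.42 − 0.0937) − 1] = 50.79 / 29.79 = 1.705 mg/L.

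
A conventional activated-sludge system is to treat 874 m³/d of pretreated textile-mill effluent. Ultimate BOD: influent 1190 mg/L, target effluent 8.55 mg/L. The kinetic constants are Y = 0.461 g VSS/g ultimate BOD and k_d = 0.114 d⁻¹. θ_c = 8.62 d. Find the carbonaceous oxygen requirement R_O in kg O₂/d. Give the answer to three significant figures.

Y_obs = Y / (1 + k_d θ_c) = 0.461 / (1 + 0.114 × 8.62) = 0.461 / 1.983 = 0.2325.
Mass of ultimate BOD removed per day: Q(S₀ − S) = 874 × 1181 g/m³ = 1033 kg/d.
Net sludge production P_X = 0.2325 × 1033 = 240.1 kg VSS/d.
R_O = Q·(S₀ − S) − 1.42·P_X = 1033 − 1.42 × 240.1 = 691.7 kg O₂/d.

R_O ≈ 692 kg O₂/d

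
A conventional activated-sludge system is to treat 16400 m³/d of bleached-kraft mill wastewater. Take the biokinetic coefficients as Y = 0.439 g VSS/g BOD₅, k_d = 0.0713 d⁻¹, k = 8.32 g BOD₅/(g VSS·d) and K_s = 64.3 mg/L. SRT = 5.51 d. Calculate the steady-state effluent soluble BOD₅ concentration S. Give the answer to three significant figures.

From the Monod/SRT balance for a CMAS, S = K_s·(1+k_d θ_c)/[θ_c·(Y k − k_d) − 1] = 64.3 × (1 + 0.0713 × 5.51) / [5.51 × (0.439 × 8.32 − 0.0713) − 1] = 89.56 / 18.73 = 4.781 mg/L.

S ≈ 4.78 mg/L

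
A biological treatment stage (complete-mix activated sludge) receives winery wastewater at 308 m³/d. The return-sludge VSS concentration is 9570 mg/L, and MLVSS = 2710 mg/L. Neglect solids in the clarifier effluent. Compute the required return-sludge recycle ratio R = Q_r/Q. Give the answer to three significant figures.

Mass balance around the secondary clarifier (neglecting effluent solids): R = X / (X_r − X) = 2710 / (9570 − 2710) = 0.3950.

R ≈ 0.395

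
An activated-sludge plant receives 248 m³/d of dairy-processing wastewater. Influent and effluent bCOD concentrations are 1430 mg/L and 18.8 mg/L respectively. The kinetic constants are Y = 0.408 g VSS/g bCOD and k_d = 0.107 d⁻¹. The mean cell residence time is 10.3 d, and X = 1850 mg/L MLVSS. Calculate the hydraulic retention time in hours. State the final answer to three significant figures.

From the SRT design equation V = Y Q (S₀−S) θ_c / [X (1 + k_d θ_c)] = 0.408 × 248 × (1430 − 18.8) × 10.3 / [1850 × (1 + 0.107 × 10.3)] = 1.47×10^6 / 3889 = 378.2 m³.
HRT = V/Q = 378.2 m³ / 248 m³·d⁻¹ = 1.525 d × 24 = 36.60 h.

τ ≈ 36.6 h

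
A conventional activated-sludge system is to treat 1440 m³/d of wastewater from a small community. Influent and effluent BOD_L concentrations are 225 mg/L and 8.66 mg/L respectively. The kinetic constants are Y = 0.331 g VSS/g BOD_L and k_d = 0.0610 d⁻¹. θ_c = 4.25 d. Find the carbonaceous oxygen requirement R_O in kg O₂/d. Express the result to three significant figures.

R_O ≈ 195 kg O₂/d

The observed yield is Y_obs = Y/(1 + k_d·θ_c) = 0.331 / (1 + 0.0610 × 4.25) = 0.331 / 1.259 = 0.2629 g VSS per g BOD_L removed.
Mass of BOD_L removed per day: Q(S₀ − S) = 1440 × 216.3 g/m³ = 311.5 kg/d.
Biomass synthesised: P_X = Y_obs × 311.5 = 81.89 kg VSS/d.
R_O = Q·(S₀ − S) − 1.42·P_X = 311.5 − 1.42 × 81.89 = 195.2 kg O₂/d.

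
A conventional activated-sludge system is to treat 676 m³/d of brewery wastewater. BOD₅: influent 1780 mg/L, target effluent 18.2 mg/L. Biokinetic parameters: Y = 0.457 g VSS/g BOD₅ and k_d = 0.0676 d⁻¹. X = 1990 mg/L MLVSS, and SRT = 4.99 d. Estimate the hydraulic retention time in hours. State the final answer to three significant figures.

From the SRT design equation V = Y Q (S₀−S) θ_c / [X (1 + k_d θ_c)] = 0.457 × 676 × (1780 − 18.2) × 4.99 / [1990 × (1 + 0.0676 × 4.99)] = 2.72×10^6 / 2661 = 1021 m³.
τ = V/Q = 1021/676 = 1.510 d, or 36.23 h.

τ ≈ 36.2 h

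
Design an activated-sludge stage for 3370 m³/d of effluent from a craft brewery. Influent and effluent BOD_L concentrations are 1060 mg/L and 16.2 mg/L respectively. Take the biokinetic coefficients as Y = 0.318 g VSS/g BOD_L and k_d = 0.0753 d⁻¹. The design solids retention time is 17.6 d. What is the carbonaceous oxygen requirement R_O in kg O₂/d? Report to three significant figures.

Y_obs = Y / (1 + k_d θ_c) = 0.318 / (1 + 0.0753 × 17.6) = 0.318 / 2.325 = 0.1368.
Substrate removed = Q·(S₀ − S) = 3370 m³/d × (1060 − 16.2) g/m³ = 3.52×10^6 g/d = 3518 kg/d.
P_X = Y_obs·Q·(S₀ − S) = 0.1368 × 3518 = 481.1 kg VSS/d.
Carbonaceous O₂ demand = substrate oxidised − cell-mass equivalent = 3518 − 1.42 × 481.1 = 2835 kg O₂/d.

R_O ≈ 2830 kg O₂/d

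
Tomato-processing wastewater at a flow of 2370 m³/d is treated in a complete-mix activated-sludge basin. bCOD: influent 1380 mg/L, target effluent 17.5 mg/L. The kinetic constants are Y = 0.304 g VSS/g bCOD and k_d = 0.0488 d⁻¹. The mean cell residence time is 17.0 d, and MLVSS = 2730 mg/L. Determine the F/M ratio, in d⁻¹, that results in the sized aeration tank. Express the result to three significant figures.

F/M ≈ 0.359 d⁻¹

Rearranging the biomass balance for a CMAS with decay, V = Y·Q·ΔS·θ_c / [X·(1+k_d θ_c)] = 0.304 × 2370 × (1380 − 17.5) × 17.0 / [2730 × (1 + 0.0488 × 17.0)] = 1.67×10^7 / 4995 = 3341 m³.
Food-to-microorganism ratio F/M = Q S₀ / (V X) = 2370 × 1380 / (3341 × 2730) = 0.3586 d⁻¹.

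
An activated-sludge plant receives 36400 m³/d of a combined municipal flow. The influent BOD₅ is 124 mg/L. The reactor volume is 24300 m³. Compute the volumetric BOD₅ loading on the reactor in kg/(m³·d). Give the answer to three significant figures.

L_v ≈ 0.186 kg BOD₅/(m³·d)

Volumetric loading L_v = Q·S₀ / V = 36400 × 124 g/m³ / 24300 m³ = 185.7 g/(m³·d) = 0.1857 kg BOD₅/(m³·d).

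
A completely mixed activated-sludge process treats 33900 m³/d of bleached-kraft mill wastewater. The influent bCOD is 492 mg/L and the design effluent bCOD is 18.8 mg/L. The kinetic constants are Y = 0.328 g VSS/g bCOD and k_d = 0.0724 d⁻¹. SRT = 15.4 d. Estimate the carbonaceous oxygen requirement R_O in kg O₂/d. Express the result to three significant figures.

Y_obs = Y / (1 + k_d θ_c) = 0.328 / (1 + 0.0724 × 15.4) = 0.328 / 2.115 = 0.1551.
Substrate removed = Q·(S₀ − S) = 33900 m³/d × (492 − 18.8) g/m³ = 1.6×10^7 g/d = 16041 kg/d.
P_X = Y_obs·Q·(S₀ − S) = 0.1551 × 16041 = 2488 kg VSS/d.
Carbonaceous O₂ demand = substrate oxidised − cell-mass equivalent = 16041 − 1.42 × 2488 = 12509 kg O₂/d.

R_O ≈ 12500 kg O₂/d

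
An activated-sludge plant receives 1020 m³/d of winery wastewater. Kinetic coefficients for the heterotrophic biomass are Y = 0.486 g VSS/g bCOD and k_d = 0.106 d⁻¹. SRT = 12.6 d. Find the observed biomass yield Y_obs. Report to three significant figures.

Y_obs ≈ 0.208 g VSS/g bCOD

Y_obs = Y / (1 + k_d θ_c) = 0.486 / (1 + 0.106 × 12.6) = 0.486 / 2.336 = 0.2081.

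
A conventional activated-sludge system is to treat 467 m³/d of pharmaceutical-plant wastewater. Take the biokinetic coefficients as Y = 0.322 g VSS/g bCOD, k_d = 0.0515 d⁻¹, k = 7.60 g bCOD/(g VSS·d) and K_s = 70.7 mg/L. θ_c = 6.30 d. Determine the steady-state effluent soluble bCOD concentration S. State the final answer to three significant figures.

Effluent substrate depends only on kinetics and SRT: S = K_s(1 + k_d θ_c) / [θ_c(Yk − k_d) − 1] = 70.7 × (1 + 0.0515 × 6.30) / [6.30 × (0.322 × 7.60 − 0.0515) − 1] = 93.64 / 14.09 = 6.644 mg/L.

S ≈ 6.64 mg/L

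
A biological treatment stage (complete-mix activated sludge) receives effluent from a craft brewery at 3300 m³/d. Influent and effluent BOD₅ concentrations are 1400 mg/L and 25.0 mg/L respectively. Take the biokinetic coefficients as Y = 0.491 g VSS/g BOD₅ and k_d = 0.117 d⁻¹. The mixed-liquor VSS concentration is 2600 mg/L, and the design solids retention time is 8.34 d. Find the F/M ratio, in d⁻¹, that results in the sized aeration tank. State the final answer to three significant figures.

F/M ≈ 0.491 d⁻¹

Rearranging the biomass balance for a CMAS with decay, V = Y·Q·ΔS·θ_c / [X·(1+k_d θ_c)] = 0.491 × 3300 × (1400 − 25.0) × 8.34 / [2600 × (1 + 0.117 × 8.34)] = 1.86×10^7 / 5137 = 3617 m³.
Food-to-microorganism ratio F/M = Q S₀ / (V X) = 3300 × 1400 / (3617 × 2600) = 0.4913 d⁻¹.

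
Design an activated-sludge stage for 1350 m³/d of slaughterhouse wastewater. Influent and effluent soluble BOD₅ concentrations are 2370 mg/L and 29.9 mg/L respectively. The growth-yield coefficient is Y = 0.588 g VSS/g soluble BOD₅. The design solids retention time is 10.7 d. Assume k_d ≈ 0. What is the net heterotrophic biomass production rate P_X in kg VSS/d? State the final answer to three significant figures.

With endogenous decay neglected, the observed yield equals the true yield: Y_obs = Y = 0.588 g VSS/g soluble BOD₅.
Mass of soluble BOD₅ removed per day: Q(S₀ − S) = 1350 × 2340 g/m³ = 3159 kg/d.
P_X = Y_obs · Q(S₀ − S) = 0.5880 × 3159 = 1858 kg VSS/d.

P_X ≈ 1860 kg VSS/d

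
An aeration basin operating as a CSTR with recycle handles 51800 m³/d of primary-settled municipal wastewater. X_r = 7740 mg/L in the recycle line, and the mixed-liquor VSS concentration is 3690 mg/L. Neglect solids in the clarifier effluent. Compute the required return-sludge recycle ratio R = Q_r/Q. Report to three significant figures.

Solids balance on the clarifier gives (1+R)X = R·X_r, so R = X/(X_r − X) = 3690 / (7740 − 3690) = 0.9111.

R ≈ 0.911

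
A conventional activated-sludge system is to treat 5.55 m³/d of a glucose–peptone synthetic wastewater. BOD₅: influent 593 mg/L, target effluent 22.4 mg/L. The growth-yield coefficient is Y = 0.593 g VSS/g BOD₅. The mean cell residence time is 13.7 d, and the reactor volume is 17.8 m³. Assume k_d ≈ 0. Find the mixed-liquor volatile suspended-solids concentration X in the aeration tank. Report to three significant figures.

X ≈ 1450 mg/L

From V·X = Y·Q·(S₀ − S)·θ_c (decay neglected): X = 0.593 × 5.55 × (593 − 22.4) × 13.7 / 17.8 = 1445 mg/L.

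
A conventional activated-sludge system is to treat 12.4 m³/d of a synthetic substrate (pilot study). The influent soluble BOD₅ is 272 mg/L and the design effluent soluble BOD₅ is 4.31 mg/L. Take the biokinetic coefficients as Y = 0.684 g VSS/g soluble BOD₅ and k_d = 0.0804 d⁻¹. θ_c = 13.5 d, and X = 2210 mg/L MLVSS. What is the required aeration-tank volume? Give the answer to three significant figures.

V ≈ 6.65 m³

Rearranging the biomass balance for a CMAS with decay, V = Y·Q·ΔS·θ_c / [X·(1+k_d θ_c)] = 0.684 × 12.4 × (272 − 4.31) × 13.5 / [2210 × (1 + 0.0804 × 13.5)] = 3.07×10^4 / 4609 = 6.651 m³.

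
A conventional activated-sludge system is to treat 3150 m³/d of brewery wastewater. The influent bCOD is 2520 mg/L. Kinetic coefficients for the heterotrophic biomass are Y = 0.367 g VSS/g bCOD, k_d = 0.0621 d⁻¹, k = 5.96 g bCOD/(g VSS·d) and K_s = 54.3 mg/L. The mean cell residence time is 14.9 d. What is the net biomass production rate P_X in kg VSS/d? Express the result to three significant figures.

For a completely mixed reactor with recycle the Lawrence–McCarty relation gives S = K_s·(1 + k_d·θ_c) / [θ_c·(Y·k − k_d) − 1] = 54.3 × (1 + 0.0621 × 14.9) / [14.9 × (0.367 × 5.96 − 0.0621) − 1] = 104.5 / 30.67 = 3.409 mg/L.
Correct the yield for decay: Y_obs = Y/(1 + k_d θ_c) = 0.367 / (1 + 0.0621 × 14.9) = 0.367 / 1.925 = 0.1906.
Mass of bCOD removed per day: Q(S₀ − S) = 3150 × 2517 g/m³ = 7927 kg/d.
Biomass produced: P_X = Y_obs·Q·ΔS = 0.1906 × 7927 ≈ 1511 kg VSS/d.

P_X ≈ 1510 kg VSS/d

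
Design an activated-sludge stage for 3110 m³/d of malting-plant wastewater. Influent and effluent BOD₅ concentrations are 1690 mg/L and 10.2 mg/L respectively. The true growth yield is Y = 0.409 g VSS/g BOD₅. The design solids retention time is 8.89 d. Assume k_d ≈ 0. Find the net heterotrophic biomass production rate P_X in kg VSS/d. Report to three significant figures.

With endogenous decay neglected, the observed yield equals the true yield: Y_obs = Y = 0.409 g VSS/g BOD₅.
Substrate removed = Q·(S₀ − S) = 3110 m³/d × (1690 − 10.2) g/m³ = 5.22×10^6 g/d = 5224 kg/d.
So the net sludge growth is P_X = 0.4090 × 5224 = 2137 kg VSS/d.

P_X ≈ 2140 kg VSS/d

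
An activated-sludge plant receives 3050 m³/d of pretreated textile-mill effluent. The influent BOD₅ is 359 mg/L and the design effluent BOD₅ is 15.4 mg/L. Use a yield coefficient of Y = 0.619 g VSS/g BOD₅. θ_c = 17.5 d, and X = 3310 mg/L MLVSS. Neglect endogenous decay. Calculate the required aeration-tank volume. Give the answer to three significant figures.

V·X = Y·Q·ΔS·θ_c gives V = 0.619 × 3050 × (359 − 15.4) × 17.5 / 3310 = 3430 m³.

V ≈ 3430 m³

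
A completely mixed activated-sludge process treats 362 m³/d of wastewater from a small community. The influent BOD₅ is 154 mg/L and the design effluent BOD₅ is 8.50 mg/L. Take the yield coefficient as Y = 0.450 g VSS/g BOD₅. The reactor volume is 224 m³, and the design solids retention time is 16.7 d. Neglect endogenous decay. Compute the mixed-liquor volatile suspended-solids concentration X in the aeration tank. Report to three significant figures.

X = Y·Q·ΔS·θ_c / V = 0.450 × 362 × (154 − 8.50) × 16.7 / 224 = 1767 mg/L.

X ≈ 1770 mg/L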